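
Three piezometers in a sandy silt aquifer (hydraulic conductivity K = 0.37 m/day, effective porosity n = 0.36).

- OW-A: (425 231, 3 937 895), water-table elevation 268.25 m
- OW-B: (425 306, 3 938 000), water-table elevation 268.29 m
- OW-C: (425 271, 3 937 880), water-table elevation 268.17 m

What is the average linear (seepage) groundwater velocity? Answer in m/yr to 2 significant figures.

0.77 m/yr

Three-point gradient (reference OW-A): Δ to OW-B = (75, 105, +0.04), Δ to OW-C = (40, -15, -0.08).
∂h/∂x = -0.001465, ∂h/∂y = +0.001427 (det = -5325).
|∇h| = √(-0.001465² + 0.001427²) = 0.002045
Seepage velocity v = K·i/n = 0.37 × 0.002045 / 0.36 = 0.002102 m/day = 0.7678 m/yr.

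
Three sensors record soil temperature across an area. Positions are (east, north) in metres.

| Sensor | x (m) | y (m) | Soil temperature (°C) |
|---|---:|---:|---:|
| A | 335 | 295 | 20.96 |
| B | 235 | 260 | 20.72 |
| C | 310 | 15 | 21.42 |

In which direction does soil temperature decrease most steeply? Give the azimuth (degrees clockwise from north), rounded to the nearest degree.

302°

Three-point gradient (reference A): Δ to B = (-100, -35, -0.24), Δ to C = (-25, -280, +0.46).
∂T/∂x = +0.003071, ∂T/∂y = -0.001917 (det = 27125).
Steepest decrease is along −∇f: components (-0.003071 E, +0.001917 N).
Azimuth = atan2(-0.003071, +0.001917) = 302.0° ≈ 302°.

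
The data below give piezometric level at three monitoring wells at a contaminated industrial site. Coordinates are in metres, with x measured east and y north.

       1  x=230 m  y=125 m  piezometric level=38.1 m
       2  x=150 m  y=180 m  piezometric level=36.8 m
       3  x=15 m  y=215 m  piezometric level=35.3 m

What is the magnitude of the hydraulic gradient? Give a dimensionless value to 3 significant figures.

0.0144

Three-point gradient (reference 1): Δ to 2 = (-80, 55, -1.3), Δ to 3 = (-215, 90, -2.8).
∂h/∂x = +0.008000, ∂h/∂y = -0.01200 (det = 4625).
|∇h| = √(0.008000² + -0.01200²) = 0.01442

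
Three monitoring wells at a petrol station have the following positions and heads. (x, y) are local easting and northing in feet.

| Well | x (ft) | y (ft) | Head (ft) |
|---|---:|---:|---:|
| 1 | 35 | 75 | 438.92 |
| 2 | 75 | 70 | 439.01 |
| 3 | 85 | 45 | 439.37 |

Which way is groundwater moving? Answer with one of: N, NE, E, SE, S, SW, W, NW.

N

Differences from 1: to 2 (Δx, Δy, Δh) = (40, -5, +0.09); to 3 = (50, -30, +0.45).
Determinant of the coordinate differences = 40·(-30) − 50·(-5) = -950.
∂h/∂x = [(+0.09)·(-30) − (+0.45)·(-5)] / -950 = +0.0004737
∂h/∂y = [40·(+0.45) − 50·(+0.09)] / -950 = -0.01421
Flow = −∇h = (-0.0004737 east, +0.01421 north), which points north.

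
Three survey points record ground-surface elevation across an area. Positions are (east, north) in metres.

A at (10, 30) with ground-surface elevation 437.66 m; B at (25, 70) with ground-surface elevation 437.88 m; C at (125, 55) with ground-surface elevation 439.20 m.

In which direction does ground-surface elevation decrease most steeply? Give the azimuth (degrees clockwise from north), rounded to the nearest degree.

268°

With z = a·x + b·y + c and A as origin, the differences give:
  15·a + 40·b = +0.22
  115·a + 25·b = +1.54
Eliminate b (×25 and ×40, subtract): -4225·a = -56.100 → a = ∂z/∂x = +0.01328
Back-substitute: b = ∂z/∂y = +0.0005207.
Steepest decrease is along −∇f: components (-0.01328 E, -0.0005207 N).
Azimuth = atan2(-0.01328, -0.0005207) = 267.8° ≈ 268°.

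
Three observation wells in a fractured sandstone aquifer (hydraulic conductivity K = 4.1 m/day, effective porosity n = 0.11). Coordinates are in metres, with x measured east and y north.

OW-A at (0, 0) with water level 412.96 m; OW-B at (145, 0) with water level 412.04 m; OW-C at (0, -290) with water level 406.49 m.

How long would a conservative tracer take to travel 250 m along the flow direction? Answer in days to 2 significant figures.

∂h/∂x = (412.04 − 412.96) / (145 − 0) = -0.006345
∂h/∂y = (406.49 − 412.96) / (-290 − 0) = +0.02231
|∇h| = √(-0.006345² + 0.02231²) = 0.02319
Seepage velocity v = K·i/n = 4.1 × 0.02319 / 0.11 = 0.8644 m/day.
t = 250 / 0.8644 = 289.2 days.

290 days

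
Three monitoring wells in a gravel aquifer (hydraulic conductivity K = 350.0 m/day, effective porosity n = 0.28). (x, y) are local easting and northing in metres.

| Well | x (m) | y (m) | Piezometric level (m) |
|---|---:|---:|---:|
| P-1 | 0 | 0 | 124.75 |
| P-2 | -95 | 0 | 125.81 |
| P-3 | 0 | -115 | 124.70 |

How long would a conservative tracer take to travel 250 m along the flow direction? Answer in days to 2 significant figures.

18 days

∂h/∂x = (125.81 − 124.75) / (-95 − 0) = -0.01116
∂h/∂y = (124.70 − 124.75) / (-115 − 0) = +0.0004348
|∇h| = √(-0.01116² + 0.0004348²) = 0.01117
Seepage velocity v = K·i/n = 350.0 × 0.01117 / 0.28 = 13.96 m/day.
t = 250 / 13.96 = 17.91 days.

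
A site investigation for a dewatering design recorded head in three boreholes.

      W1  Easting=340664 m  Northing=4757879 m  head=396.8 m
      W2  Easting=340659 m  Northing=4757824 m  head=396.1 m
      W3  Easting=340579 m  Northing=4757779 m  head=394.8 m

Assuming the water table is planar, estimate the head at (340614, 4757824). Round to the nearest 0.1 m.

Differences from W1: to W2 (Δx, Δy, Δh) = (-5, -55, -0.7); to W3 = (-85, -100, -2.0).
Determinant of the coordinate differences = (-5)·(-100) − (-85)·(-55) = -4175.
∂h/∂x = [(-0.7)·(-100) − (-2.0)·(-55)] / -4175 = +0.009581
∂h/∂y = [(-5)·(-2.0) − (-85)·(-0.7)] / -4175 = +0.01186
h(340614, 4757824) = 396.8 + (+0.009581)·(-50) + (+0.01186)·(-55) = 396.8 -0.479 -0.652 = 395.669 m.

395.7 m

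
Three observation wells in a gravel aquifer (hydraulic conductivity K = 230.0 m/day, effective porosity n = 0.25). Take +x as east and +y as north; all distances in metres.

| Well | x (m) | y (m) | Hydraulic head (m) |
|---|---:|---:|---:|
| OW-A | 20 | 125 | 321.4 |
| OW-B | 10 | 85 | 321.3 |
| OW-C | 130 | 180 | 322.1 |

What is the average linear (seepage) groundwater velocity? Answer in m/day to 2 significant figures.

5.5 m/day

Differences from OW-A: to OW-B (Δx, Δy, Δh) = (-10, -40, -0.1); to OW-C = (110, 55, +0.7).
Determinant of the coordinate differences = (-10)·55 − 110·(-40) = 3850.
∂h/∂x = [(-0.1)·55 − (+0.7)·(-40)] / 3850 = +0.005844
∂h/∂y = [(-10)·(+0.7) − 110·(-0.1)] / 3850 = +0.001039
|∇h| = √(0.005844² + 0.001039²) = 0.005936
Seepage velocity v = K·i/n = 230.0 × 0.005936 / 0.25 = 5.461 m/day.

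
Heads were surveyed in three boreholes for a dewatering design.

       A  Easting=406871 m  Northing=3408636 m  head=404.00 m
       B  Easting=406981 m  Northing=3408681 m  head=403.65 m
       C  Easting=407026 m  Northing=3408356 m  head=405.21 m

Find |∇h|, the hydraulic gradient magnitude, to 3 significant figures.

Differences from A: to B (Δx, Δy, Δh) = (110, 45, -0.35); to C = (155, -280, +1.21).
Solve a·Δx + b·Δy = Δh: det = 110·(-280) − 155·45 = -37775.
∂h/∂x = [(-0.35)·(-280) − (+1.21)·45] / -37775 = -0.001153
∂h/∂y = [110·(+1.21) − 155·(-0.35)] / -37775 = -0.004960
|∇h| = √(-0.001153² + -0.004960²) = 0.005092

0.00509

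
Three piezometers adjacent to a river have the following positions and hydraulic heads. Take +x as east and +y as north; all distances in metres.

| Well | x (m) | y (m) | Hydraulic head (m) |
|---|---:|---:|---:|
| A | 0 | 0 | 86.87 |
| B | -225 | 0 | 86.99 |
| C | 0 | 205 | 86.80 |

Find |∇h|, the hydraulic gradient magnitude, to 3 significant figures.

0.000633

∂h/∂x = (86.99 − 86.87) / (-225 − 0) = -0.0005333
∂h/∂y = (86.80 − 86.87) / (205 − 0) = -0.0003415
|∇h| = √(-0.0005333² + -0.0003415²) = 0.0006333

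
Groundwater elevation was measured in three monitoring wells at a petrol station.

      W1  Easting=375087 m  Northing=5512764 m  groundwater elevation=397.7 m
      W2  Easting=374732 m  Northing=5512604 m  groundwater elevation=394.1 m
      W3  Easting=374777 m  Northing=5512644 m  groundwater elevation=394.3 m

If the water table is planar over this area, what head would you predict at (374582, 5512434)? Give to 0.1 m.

With h = a·x + b·y + c and W1 as origin, the differences give:
  (-355)·a + (-160)·b = -3.6
  (-310)·a + (-120)·b = -3.4
Eliminate b (×(-120) and ×(-160), subtract): -7000·a = -112.00 → a = ∂h/∂x = +0.01600
Back-substitute: b = ∂h/∂y = -0.01300.
h(374582, 5512434) = 397.7 + (+0.01600)·(-505) + (-0.01300)·(-330) = 397.7 -8.080 +4.290 = 393.910 m.

393.9 m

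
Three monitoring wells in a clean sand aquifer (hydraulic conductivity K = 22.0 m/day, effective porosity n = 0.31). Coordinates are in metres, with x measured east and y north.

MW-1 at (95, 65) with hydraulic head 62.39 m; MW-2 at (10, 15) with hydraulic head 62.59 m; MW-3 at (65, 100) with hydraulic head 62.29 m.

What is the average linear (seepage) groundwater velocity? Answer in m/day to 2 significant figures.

0.23 m/day

Differences from MW-1: to MW-2 (Δx, Δy, Δh) = (-85, -50, +0.20); to MW-3 = (-30, 35, -0.10).
Determinant of the coordinate differences = (-85)·35 − (-30)·(-50) = -4475.
∂h/∂x = [(+0.20)·35 − (-0.10)·(-50)] / -4475 = -0.0004469
∂h/∂y = [(-85)·(-0.10) − (-30)·(+0.20)] / -4475 = -0.003240
|∇h| = √(-0.0004469² + -0.003240²) = 0.003271
Seepage velocity v = K·i/n = 22.0 × 0.003271 / 0.31 = 0.2321 m/day.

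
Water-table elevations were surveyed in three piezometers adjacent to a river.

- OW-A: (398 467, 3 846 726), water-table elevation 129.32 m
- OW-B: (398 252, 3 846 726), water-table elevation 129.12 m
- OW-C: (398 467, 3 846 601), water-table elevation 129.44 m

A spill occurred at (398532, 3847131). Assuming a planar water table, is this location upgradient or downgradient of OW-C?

∂h/∂x = (129.12 − 129.32) / (398252 − 398467) = +0.0009302
∂h/∂y = (129.44 − 129.32) / (3846601 − 3846726) = -0.0009600
Head at (398532, 3847131) = 129.32 + (+0.0009302)·(65) + (-0.0009600)·(405) = 128.99 m.
That is lower than the 129.44 m at OW-C, so the point is downgradient.

downgradient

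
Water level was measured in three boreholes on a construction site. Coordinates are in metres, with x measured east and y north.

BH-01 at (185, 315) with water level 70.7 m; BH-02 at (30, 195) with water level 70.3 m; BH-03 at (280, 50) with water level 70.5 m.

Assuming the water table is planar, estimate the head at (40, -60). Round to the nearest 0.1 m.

70.0 m

Differences from BH-01: to BH-02 (Δx, Δy, Δh) = (-155, -120, -0.4); to BH-03 = (95, -265, -0.2).
Solve a·Δx + b·Δy = Δh: det = (-155)·(-265) − 95·(-120) = 52475.
∂h/∂x = [(-0.4)·(-265) − (-0.2)·(-120)] / 52475 = +0.001563
∂h/∂y = [(-155)·(-0.2) − 95·(-0.4)] / 52475 = +0.001315
h(40, -60) = 70.7 + (+0.001563)·(-145) + (+0.001315)·(-375) = 70.7 -0.227 -0.493 = 69.980 m.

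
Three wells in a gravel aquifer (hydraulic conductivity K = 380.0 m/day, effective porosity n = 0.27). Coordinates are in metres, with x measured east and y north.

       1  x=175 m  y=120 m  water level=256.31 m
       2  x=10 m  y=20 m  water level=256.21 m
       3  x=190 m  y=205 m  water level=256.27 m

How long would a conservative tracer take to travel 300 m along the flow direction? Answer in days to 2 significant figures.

Differences from 1: to 2 (Δx, Δy, Δh) = (-165, -100, -0.10); to 3 = (15, 85, -0.04).
Determinant of the coordinate differences = (-165)·85 − 15·(-100) = -12525.
∂h/∂x = [(-0.10)·85 − (-0.04)·(-100)] / -12525 = +0.0009980
∂h/∂y = [(-165)·(-0.04) − 15·(-0.10)] / -12525 = -0.0006467
|∇h| = √(0.0009980² + -0.0006467²) = 0.001189
Seepage velocity v = K·i/n = 380.0 × 0.001189 / 0.27 = 1.673 m/day.
t = 300 / 1.673 = 179.3 days.

180 days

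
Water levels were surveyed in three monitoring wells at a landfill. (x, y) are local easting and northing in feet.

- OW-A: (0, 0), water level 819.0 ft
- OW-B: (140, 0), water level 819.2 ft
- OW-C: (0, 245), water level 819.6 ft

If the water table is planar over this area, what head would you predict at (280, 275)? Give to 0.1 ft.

∂h/∂x = (819.2 − 819.0) / (140 − 0) = +0.001429
∂h/∂y = (819.6 − 819.0) / (245 − 0) = +0.002449
h(280, 275) = 819.0 + (+0.001429)·(280) + (+0.002449)·(275) = 819.0 +0.400 +0.673 = 820.073 ft.

820.1 ft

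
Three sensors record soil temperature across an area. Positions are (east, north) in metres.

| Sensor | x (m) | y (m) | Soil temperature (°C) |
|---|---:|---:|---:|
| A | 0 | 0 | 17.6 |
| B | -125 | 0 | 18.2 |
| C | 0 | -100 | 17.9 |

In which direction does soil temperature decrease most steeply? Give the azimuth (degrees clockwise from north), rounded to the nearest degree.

∂T/∂x = (18.2 − 17.6) / (-125 − 0) = -0.004800
∂T/∂y = (17.9 − 17.6) / (-100 − 0) = -0.003000
Steepest decrease is along −∇f: components (+0.004800 E, +0.003000 N).
Azimuth = atan2(+0.004800, +0.003000) = 58.0° ≈ 058°.

058°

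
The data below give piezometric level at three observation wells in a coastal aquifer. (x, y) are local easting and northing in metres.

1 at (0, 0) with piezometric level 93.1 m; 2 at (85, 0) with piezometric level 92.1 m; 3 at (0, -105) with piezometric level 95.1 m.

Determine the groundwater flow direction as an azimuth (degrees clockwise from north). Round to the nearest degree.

∂h/∂x = (92.1 − 93.1) / (85 − 0) = -0.01176
∂h/∂y = (95.1 − 93.1) / (-105 − 0) = -0.01905
Flow direction (−∇h) has components (+0.01176 E, +0.01905 N).
Azimuth = atan2(E, N) = atan2(+0.01176, +0.01905) = 31.7° ≈ 032°.

032°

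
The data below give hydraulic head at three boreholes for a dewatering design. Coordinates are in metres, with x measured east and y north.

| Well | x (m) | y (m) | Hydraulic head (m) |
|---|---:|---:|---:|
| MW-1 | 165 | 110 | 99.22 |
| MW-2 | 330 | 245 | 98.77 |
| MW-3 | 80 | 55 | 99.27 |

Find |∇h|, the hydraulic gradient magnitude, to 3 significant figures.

Taking MW-1 as reference: MW-2−MW-1 = (165, 135, -0.45); MW-3−MW-1 = (-85, -55, +0.05).
Determinant of the coordinate differences = 165·(-55) − (-85)·135 = 2400.
∂h/∂x = [(-0.45)·(-55) − (+0.05)·135] / 2400 = +0.007500
∂h/∂y = [165·(+0.05) − (-85)·(-0.45)] / 2400 = -0.01250
|∇h| = √(0.007500² + -0.01250²) = 0.01458

0.0146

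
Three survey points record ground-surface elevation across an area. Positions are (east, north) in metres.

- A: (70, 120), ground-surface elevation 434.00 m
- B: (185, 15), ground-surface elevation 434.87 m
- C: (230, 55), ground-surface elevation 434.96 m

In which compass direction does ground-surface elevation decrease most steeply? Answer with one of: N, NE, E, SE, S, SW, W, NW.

NW

Taking A as reference: B−A = (115, -105, +0.87); C−A = (160, -65, +0.96).
Solve a·Δx + b·Δy = Δz: det = 115·(-65) − 160·(-105) = 9325.
∂z/∂x = [(+0.87)·(-65) − (+0.96)·(-105)] / 9325 = +0.004745
∂z/∂y = [115·(+0.96) − 160·(+0.87)] / 9325 = -0.003088
Steepest decrease is along −∇f = (-0.004745 E, +0.003088 N) → northwest.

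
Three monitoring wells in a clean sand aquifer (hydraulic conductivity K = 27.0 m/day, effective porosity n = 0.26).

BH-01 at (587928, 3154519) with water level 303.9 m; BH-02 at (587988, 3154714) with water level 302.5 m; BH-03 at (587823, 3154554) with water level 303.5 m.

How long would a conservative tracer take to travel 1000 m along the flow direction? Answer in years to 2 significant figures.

Taking BH-01 as reference: BH-02−BH-01 = (60, 195, -1.4); BH-03−BH-01 = (-105, 35, -0.4).
Determinant of the coordinate differences = 60·35 − (-105)·195 = 22575.
∂h/∂x = [(-1.4)·35 − (-0.4)·195] / 22575 = +0.001285
∂h/∂y = [60·(-0.4) − (-105)·(-1.4)] / 22575 = -0.007575
|∇h| = √(0.001285² + -0.007575²) = 0.007683
Seepage velocity v = K·i/n = 27.0 × 0.007683 / 0.26 = 0.7978 m/day.
t = 1000 / 0.7978 = 1253 days = 3.43 years.

3.4 years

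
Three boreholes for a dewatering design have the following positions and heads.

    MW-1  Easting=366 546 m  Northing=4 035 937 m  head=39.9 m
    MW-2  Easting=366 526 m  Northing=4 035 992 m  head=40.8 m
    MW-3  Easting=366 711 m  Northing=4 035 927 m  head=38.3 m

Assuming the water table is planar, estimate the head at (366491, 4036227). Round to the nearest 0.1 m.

44.2 m

With h = a·x + b·y + c and MW-1 as origin, the differences give:
  (-20)·a + 55·b = +0.9
  165·a + (-10)·b = -1.6
Eliminate b (×(-10) and ×55, subtract): -8875·a = 79.00 → a = ∂h/∂x = -0.008901
Back-substitute: b = ∂h/∂y = +0.01313.
h(366491, 4036227) = 39.9 + (-0.008901)·(-55) + (+0.01313)·(290) = 39.9 +0.490 +3.807 = 44.196 m.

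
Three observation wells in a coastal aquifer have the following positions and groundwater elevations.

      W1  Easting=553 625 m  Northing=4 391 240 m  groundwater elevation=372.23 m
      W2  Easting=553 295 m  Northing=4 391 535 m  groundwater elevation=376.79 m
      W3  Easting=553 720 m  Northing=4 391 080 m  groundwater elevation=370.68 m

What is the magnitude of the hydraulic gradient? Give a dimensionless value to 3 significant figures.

0.0114

Three-point gradient (reference W1): Δ to W2 = (-330, 295, +4.56), Δ to W3 = (95, -160, -1.55).
∂h/∂x = -0.01099, ∂h/∂y = +0.003160 (det = 24775).
|∇h| = √(-0.01099² + 0.003160²) = 0.01144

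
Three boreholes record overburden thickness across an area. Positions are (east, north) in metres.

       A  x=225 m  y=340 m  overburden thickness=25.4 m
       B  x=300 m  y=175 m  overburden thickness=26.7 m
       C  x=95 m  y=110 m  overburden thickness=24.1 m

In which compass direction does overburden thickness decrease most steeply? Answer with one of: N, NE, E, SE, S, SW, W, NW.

With d = a·x + b·y + c and A as origin, the differences give:
  75·a + (-165)·b = +1.3
  (-130)·a + (-230)·b = -1.3
Eliminate b (×(-230) and ×(-165), subtract): -38700·a = -513.50 → a = ∂d/∂x = +0.01327
Back-substitute: b = ∂d/∂y = -0.001848.
Steepest decrease is along −∇f = (-0.01327 E, +0.001848 N) → west.

W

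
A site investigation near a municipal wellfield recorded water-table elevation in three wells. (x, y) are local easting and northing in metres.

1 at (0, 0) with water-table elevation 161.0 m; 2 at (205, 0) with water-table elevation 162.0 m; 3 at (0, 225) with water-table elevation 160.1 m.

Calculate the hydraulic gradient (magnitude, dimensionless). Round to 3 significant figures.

0.00631

∂h/∂x = (162.0 − 161.0) / (205 − 0) = +0.004878
∂h/∂y = (160.1 − 161.0) / (225 − 0) = -0.004000
|∇h| = √(0.004878² + -0.004000²) = 0.006308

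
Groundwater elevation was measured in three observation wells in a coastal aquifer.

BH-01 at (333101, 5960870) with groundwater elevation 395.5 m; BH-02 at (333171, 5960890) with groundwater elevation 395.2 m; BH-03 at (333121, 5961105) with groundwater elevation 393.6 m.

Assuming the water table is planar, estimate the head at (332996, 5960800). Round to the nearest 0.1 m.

With h = a·x + b·y + c and BH-01 as origin, the differences give:
  70·a + 20·b = -0.3
  20·a + 235·b = -1.9
Eliminate b (×235 and ×20, subtract): 16050·a = -32.50 → a = ∂h/∂x = -0.002025
Back-substitute: b = ∂h/∂y = -0.007913.
h(332996, 5960800) = 395.5 + (-0.002025)·(-105) + (-0.007913)·(-70) = 395.5 +0.213 +0.554 = 396.267 m.

396.3 m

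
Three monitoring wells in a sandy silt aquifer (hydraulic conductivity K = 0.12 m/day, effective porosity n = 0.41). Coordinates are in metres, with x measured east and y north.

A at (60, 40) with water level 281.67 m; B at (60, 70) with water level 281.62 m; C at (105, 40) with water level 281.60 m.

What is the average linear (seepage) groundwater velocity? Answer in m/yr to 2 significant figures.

With h = a·x + b·y + c and A as origin, the differences give:
  0·a + 30·b = -0.05
  45·a + 0·b = -0.07
Eliminate b (×0 and ×30, subtract): -1350·a = 2.100 → a = ∂h/∂x = -0.001556
Back-substitute: b = ∂h/∂y = -0.001667.
|∇h| = √(-0.001556² + -0.001667²) = 0.00228
Seepage velocity v = K·i/n = 0.12 × 0.00228 / 0.41 = 0.0006673 m/day = 0.2437 m/yr.

0.24 m/yr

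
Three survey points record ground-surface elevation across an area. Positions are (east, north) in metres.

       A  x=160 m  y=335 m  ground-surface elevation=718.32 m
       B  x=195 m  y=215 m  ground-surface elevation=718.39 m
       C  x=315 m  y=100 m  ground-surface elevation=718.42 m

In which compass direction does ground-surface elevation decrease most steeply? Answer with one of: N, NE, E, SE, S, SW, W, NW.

NE

Taking A as reference: B−A = (35, -120, +0.07); C−A = (155, -235, +0.10).
Determinant of the coordinate differences = 35·(-235) − 155·(-120) = 10375.
∂z/∂x = [(+0.07)·(-235) − (+0.10)·(-120)] / 10375 = -0.0004289
∂z/∂y = [35·(+0.10) − 155·(+0.07)] / 10375 = -0.0007084
Steepest decrease is along −∇f = (+0.0004289 E, +0.0007084 N) → northeast.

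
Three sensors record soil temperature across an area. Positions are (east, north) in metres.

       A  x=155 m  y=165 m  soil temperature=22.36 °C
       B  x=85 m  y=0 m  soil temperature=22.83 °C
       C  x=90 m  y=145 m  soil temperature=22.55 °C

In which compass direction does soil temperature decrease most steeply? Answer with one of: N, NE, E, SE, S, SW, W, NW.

Differences from A: to B (Δx, Δy, Δh) = (-70, -165, +0.47); to C = (-65, -20, +0.19).
Solve a·Δx + b·Δy = ΔT: det = (-70)·(-20) − (-65)·(-165) = -9325.
∂T/∂x = [(+0.47)·(-20) − (+0.19)·(-165)] / -9325 = -0.002354
∂T/∂y = [(-70)·(+0.19) − (-65)·(+0.47)] / -9325 = -0.001850
Steepest decrease is along −∇f = (+0.002354 E, +0.001850 N) → northeast.

NE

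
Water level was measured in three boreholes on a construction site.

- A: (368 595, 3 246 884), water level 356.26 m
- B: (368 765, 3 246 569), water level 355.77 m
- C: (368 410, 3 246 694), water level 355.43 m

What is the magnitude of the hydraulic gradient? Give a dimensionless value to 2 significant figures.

Differences from A: to B (Δx, Δy, Δh) = (170, -315, -0.49); to C = (-185, -190, -0.83).
Solve a·Δx + b·Δy = Δh: det = 170·(-190) − (-185)·(-315) = -90575.
∂h/∂x = [(-0.49)·(-190) − (-0.83)·(-315)] / -90575 = +0.001859
∂h/∂y = [170·(-0.83) − (-185)·(-0.49)] / -90575 = +0.002559
|∇h| = √(0.001859² + 0.002559²) = 0.003163

0.0032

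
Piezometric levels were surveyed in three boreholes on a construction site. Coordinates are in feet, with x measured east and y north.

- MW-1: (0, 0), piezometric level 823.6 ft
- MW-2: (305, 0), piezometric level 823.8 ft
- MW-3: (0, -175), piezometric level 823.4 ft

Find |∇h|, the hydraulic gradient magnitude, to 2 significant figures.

0.0013

∂h/∂x = (823.8 − 823.6) / (305 − 0) = +0.0006557
∂h/∂y = (823.4 − 823.6) / (-175 − 0) = +0.001143
|∇h| = √(0.0006557² + 0.001143²) = 0.001318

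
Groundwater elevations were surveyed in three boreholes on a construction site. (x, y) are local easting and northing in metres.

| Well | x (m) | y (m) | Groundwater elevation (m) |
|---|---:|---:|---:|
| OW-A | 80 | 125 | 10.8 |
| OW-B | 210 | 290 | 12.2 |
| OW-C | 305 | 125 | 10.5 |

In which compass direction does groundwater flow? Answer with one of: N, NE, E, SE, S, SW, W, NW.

S

Taking OW-A as reference: OW-B−OW-A = (130, 165, +1.4); OW-C−OW-A = (225, 0, -0.3).
Determinant of the coordinate differences = 130·0 − 225·165 = -37125.
∂h/∂x = [(+1.4)·0 − (-0.3)·165] / -37125 = -0.001333
∂h/∂y = [130·(-0.3) − 225·(+1.4)] / -37125 = +0.009535
Flow = −∇h = (+0.001333 east, -0.009535 north), which points south.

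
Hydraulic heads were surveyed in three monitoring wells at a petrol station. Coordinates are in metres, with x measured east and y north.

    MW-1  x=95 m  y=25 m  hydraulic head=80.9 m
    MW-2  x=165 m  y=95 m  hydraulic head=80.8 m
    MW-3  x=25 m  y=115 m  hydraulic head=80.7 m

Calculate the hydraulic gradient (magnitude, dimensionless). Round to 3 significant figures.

0.00193

With h = a·x + b·y + c and MW-1 as origin, the differences give:
  70·a + 70·b = -0.1
  (-70)·a + 90·b = -0.2
Eliminate b (×90 and ×70, subtract): 11200·a = 5.00 → a = ∂h/∂x = +0.0004464
Back-substitute: b = ∂h/∂y = -0.001875.
|∇h| = √(0.0004464² + -0.001875²) = 0.001927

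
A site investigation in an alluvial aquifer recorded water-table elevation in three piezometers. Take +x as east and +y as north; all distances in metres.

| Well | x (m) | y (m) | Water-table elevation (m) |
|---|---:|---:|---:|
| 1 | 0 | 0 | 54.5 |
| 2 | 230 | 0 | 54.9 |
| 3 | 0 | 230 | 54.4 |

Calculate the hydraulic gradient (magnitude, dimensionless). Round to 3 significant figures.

∂h/∂x = (54.9 − 54.5) / (230 − 0) = +0.001739
∂h/∂y = (54.4 − 54.5) / (230 − 0) = -0.0004348
|∇h| = √(0.001739² + -0.0004348²) = 0.001793

0.00179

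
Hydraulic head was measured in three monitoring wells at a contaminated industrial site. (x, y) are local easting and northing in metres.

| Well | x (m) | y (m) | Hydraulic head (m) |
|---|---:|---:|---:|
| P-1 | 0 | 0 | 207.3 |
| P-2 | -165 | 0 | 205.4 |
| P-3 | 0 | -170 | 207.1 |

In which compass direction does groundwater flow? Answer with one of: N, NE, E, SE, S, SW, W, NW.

W

∂h/∂x = (205.4 − 207.3) / (-165 − 0) = +0.01152
∂h/∂y = (207.1 − 207.3) / (-170 − 0) = +0.001176
Flow = −∇h = (-0.01152 east, -0.001176 north), which points west.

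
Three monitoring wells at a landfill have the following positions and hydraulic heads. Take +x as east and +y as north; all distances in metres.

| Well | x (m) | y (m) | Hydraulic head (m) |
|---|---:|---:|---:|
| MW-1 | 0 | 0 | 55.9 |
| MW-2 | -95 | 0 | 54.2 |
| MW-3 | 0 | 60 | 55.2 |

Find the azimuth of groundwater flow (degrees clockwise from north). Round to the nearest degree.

303°

∂h/∂x = (54.2 − 55.9) / (-95 − 0) = +0.01789
∂h/∂y = (55.2 − 55.9) / (60 − 0) = -0.01167
Flow direction (−∇h) has components (-0.01789 E, +0.01167 N).
Azimuth = atan2(E, N) = atan2(-0.01789, +0.01167) = 303.1° ≈ 303°.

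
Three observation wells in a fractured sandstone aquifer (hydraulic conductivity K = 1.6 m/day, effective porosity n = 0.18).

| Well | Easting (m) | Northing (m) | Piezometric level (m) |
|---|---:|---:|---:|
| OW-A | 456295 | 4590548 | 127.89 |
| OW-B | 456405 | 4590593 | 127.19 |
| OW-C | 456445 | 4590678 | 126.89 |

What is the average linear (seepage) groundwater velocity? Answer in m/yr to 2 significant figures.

20 m/yr

Taking OW-A as reference: OW-B−OW-A = (110, 45, -0.70); OW-C−OW-A = (150, 130, -1.00).
Determinant of the coordinate differences = 110·130 − 150·45 = 7550.
∂h/∂x = [(-0.70)·130 − (-1.00)·45] / 7550 = -0.006093
∂h/∂y = [110·(-1.00) − 150·(-0.70)] / 7550 = -0.0006623
|∇h| = √(-0.006093² + -0.0006623²) = 0.006129
Seepage velocity v = K·i/n = 1.6 × 0.006129 / 0.18 = 0.05448 m/day = 19.9 m/yr.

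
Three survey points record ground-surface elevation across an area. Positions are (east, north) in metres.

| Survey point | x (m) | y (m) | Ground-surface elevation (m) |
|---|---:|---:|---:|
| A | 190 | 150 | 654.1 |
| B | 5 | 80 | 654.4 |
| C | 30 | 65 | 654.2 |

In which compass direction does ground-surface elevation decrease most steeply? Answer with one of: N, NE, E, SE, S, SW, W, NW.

SE

Taking A as reference: B−A = (-185, -70, +0.3); C−A = (-160, -85, +0.1).
Determinant of the coordinate differences = (-185)·(-85) − (-160)·(-70) = 4525.
∂z/∂x = [(+0.3)·(-85) − (+0.1)·(-70)] / 4525 = -0.004088
∂z/∂y = [(-185)·(+0.1) − (-160)·(+0.3)] / 4525 = +0.006519
Steepest decrease is along −∇f = (+0.004088 E, -0.006519 N) → southeast.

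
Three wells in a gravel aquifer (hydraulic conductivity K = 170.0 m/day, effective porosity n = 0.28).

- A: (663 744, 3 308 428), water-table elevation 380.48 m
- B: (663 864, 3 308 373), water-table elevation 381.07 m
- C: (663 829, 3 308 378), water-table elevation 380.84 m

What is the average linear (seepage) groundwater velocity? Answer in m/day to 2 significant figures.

5.5 m/day

Taking A as reference: B−A = (120, -55, +0.59); C−A = (85, -50, +0.36).
Determinant of the coordinate differences = 120·(-50) − 85·(-55) = -1325.
∂h/∂x = [(+0.59)·(-50) − (+0.36)·(-55)] / -1325 = +0.007321
∂h/∂y = [120·(+0.36) − 85·(+0.59)] / -1325 = +0.005245
|∇h| = √(0.007321² + 0.005245²) = 0.009006
Seepage velocity v = K·i/n = 170.0 × 0.009006 / 0.28 = 5.468 m/day.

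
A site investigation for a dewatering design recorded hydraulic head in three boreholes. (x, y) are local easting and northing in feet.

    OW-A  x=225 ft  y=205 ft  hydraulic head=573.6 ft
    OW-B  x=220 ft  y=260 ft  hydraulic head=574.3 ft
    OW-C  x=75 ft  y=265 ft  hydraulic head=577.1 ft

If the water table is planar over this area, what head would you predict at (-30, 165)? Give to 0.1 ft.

578.0 ft

Three-point gradient (reference OW-A): Δ to OW-B = (-5, 55, +0.7), Δ to OW-C = (-150, 60, +3.5).
∂h/∂x = -0.01893, ∂h/∂y = +0.01101 (det = 7950).
h(-30, 165) = 573.6 + (-0.01893)·(-255) + (+0.01101)·(-40) = 573.6 +4.827 -0.440 = 577.987 ft.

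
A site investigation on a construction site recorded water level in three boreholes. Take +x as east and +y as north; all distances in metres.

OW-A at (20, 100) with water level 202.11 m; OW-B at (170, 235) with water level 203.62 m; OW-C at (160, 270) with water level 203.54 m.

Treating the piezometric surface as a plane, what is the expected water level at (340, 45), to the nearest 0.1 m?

Differences from OW-A: to OW-B (Δx, Δy, Δh) = (150, 135, +1.51); to OW-C = (140, 170, +1.43).
Determinant of the coordinate differences = 150·170 − 140·135 = 6600.
∂h/∂x = [(+1.51)·170 − (+1.43)·135] / 6600 = +0.009644
∂h/∂y = [150·(+1.43) − 140·(+1.51)] / 6600 = +0.0004697
h(340, 45) = 202.11 + (+0.009644)·(320) + (+0.0004697)·(-55) = 202.11 +3.086 -0.026 = 205.170 m.

205.2 m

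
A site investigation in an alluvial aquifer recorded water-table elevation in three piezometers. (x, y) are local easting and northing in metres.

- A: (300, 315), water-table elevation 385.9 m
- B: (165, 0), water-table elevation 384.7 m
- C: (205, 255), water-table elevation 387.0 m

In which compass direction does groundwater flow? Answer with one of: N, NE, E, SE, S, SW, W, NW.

SE

Three-point gradient (reference A): Δ to B = (-135, -315, -1.2), Δ to C = (-95, -60, +1.1).
∂h/∂x = -0.01918, ∂h/∂y = +0.01203 (det = -21825).
Flow = −∇h = (+0.01918 east, -0.01203 north), which points southeast.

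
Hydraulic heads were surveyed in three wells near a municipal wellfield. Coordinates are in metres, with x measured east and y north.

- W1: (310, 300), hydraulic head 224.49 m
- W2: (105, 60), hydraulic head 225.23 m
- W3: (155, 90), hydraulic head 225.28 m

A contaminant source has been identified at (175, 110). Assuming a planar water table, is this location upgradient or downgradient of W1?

With h = a·x + b·y + c and W1 as origin, the differences give:
  (-205)·a + (-240)·b = +0.74
  (-155)·a + (-210)·b = +0.79
Eliminate b (×(-210) and ×(-240), subtract): 5850·a = 34.200 → a = ∂h/∂x = +0.005846
Back-substitute: b = ∂h/∂y = -0.008077.
Head at (175, 110) = 224.49 + (+0.005846)·(-135) + (-0.008077)·(-190) = 225.24 m.
That is higher than the 224.49 m at W1, so the point is upgradient.

upgradient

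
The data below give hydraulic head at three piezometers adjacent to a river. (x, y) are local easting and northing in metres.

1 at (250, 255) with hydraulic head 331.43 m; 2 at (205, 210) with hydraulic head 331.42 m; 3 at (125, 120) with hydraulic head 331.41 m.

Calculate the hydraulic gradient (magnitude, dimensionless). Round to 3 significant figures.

With h = a·x + b·y + c and 1 as origin, the differences give:
  (-45)·a + (-45)·b = -0.01
  (-125)·a + (-135)·b = -0.02
Eliminate b (×(-135) and ×(-45), subtract): 450·a = 0.450 → a = ∂h/∂x = +0.0010000
Back-substitute: b = ∂h/∂y = -0.0007778.
|∇h| = √(0.0010000² + -0.0007778²) = 0.001267

0.00127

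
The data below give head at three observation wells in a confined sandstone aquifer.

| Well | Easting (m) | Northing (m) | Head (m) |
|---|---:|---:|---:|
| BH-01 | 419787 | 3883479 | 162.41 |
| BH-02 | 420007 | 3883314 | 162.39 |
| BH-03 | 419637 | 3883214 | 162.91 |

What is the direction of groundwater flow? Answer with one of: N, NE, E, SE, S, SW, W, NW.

With h = a·x + b·y + c and BH-01 as origin, the differences give:
  220·a + (-165)·b = -0.02
  (-150)·a + (-265)·b = +0.50
Eliminate b (×(-265) and ×(-165), subtract): -83050·a = 87.800 → a = ∂h/∂x = -0.001057
Back-substitute: b = ∂h/∂y = -0.001288.
Flow = −∇h = (+0.001057 east, +0.001288 north), which points northeast.

NE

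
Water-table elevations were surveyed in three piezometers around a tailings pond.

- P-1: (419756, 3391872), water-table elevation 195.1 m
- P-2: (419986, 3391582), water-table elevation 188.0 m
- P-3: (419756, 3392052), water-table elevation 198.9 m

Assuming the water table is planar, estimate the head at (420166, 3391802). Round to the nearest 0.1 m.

Differences from P-1: to P-2 (Δx, Δy, Δh) = (230, -290, -7.1); to P-3 = (0, 180, +3.8).
Solve a·Δx + b·Δy = Δh: det = 230·180 − 0·(-290) = 41400.
∂h/∂x = [(-7.1)·180 − (+3.8)·(-290)] / 41400 = -0.004251
∂h/∂y = [230·(+3.8) − 0·(-7.1)] / 41400 = +0.02111
h(420166, 3391802) = 195.1 + (-0.004251)·(410) + (+0.02111)·(-70) = 195.1 -1.743 -1.478 = 191.879 m.

191.9 m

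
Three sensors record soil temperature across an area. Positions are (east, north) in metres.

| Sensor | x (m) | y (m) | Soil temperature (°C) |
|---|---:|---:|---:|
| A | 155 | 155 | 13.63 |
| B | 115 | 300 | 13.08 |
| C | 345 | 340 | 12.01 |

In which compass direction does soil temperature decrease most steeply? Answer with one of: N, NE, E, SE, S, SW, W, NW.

Differences from A: to B (Δx, Δy, Δh) = (-40, 145, -0.55); to C = (190, 185, -1.62).
Solve a·Δx + b·Δy = ΔT: det = (-40)·185 − 190·145 = -34950.
∂T/∂x = [(-0.55)·185 − (-1.62)·145] / -34950 = -0.003810
∂T/∂y = [(-40)·(-1.62) − 190·(-0.55)] / -34950 = -0.004844
Steepest decrease is along −∇f = (+0.003810 E, +0.004844 N) → northeast.

NE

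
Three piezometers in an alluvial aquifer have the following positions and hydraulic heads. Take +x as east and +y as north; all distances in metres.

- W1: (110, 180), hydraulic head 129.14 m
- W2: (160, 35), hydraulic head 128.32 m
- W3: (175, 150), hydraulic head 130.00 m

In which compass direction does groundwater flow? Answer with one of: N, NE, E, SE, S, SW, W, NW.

With h = a·x + b·y + c and W1 as origin, the differences give:
  50·a + (-145)·b = -0.82
  65·a + (-30)·b = +0.86
Eliminate b (×(-30) and ×(-145), subtract): 7925·a = 149.300 → a = ∂h/∂x = +0.01884
Back-substitute: b = ∂h/∂y = +0.01215.
Flow = −∇h = (-0.01884 east, -0.01215 north), which points southwest.

SW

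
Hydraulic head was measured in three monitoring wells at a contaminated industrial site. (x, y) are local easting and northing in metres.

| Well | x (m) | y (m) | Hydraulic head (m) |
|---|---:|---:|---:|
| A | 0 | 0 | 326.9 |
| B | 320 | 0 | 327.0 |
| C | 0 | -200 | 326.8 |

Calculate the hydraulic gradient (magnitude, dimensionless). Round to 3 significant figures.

∂h/∂x = (327.0 − 326.9) / (320 − 0) = +0.0003125
∂h/∂y = (326.8 − 326.9) / (-200 − 0) = +0.0005000
|∇h| = √(0.0003125² + 0.0005000²) = 0.0005896

0.000590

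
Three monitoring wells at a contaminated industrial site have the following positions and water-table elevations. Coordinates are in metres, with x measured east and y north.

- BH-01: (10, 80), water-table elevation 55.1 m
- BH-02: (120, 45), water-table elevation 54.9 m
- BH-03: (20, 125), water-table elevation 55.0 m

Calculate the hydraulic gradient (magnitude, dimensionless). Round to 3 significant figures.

0.00291

With h = a·x + b·y + c and BH-01 as origin, the differences give:
  110·a + (-35)·b = -0.2
  10·a + 45·b = -0.1
Eliminate b (×45 and ×(-35), subtract): 5300·a = -12.50 → a = ∂h/∂x = -0.002358
Back-substitute: b = ∂h/∂y = -0.001698.
|∇h| = √(-0.002358² + -0.001698²) = 0.002906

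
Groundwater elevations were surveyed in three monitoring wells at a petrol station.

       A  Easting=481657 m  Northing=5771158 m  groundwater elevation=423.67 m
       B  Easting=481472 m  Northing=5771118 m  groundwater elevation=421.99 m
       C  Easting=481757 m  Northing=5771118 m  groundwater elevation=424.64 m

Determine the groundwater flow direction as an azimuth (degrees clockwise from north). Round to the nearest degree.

276°

With h = a·x + b·y + c and A as origin, the differences give:
  (-185)·a + (-40)·b = -1.68
  100·a + (-40)·b = +0.97
Eliminate b (×(-40) and ×(-40), subtract): 11400·a = 106.000 → a = ∂h/∂x = +0.009298
Back-substitute: b = ∂h/∂y = -0.001004.
Flow direction (−∇h) has components (-0.009298 E, +0.001004 N).
Azimuth = atan2(E, N) = atan2(-0.009298, +0.001004) = 276.2° ≈ 276°.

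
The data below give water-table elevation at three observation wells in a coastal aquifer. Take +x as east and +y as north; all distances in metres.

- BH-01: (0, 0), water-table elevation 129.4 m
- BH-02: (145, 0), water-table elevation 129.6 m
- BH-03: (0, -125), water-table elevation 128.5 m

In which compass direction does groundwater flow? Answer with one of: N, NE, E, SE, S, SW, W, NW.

∂h/∂x = (129.6 − 129.4) / (145 − 0) = +0.001379
∂h/∂y = (128.5 − 129.4) / (-125 − 0) = +0.007200
Flow = −∇h = (-0.001379 east, -0.007200 north), which points south.

S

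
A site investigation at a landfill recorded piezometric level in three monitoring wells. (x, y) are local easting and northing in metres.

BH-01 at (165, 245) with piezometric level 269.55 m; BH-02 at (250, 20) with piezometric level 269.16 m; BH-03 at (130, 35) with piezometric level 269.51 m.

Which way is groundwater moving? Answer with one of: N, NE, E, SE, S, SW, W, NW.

Three-point gradient (reference BH-01): Δ to BH-02 = (85, -225, -0.39), Δ to BH-03 = (-35, -210, -0.04).
∂h/∂x = -0.002834, ∂h/∂y = +0.0006628 (det = -25725).
Flow = −∇h = (+0.002834 east, -0.0006628 north), which points east.

E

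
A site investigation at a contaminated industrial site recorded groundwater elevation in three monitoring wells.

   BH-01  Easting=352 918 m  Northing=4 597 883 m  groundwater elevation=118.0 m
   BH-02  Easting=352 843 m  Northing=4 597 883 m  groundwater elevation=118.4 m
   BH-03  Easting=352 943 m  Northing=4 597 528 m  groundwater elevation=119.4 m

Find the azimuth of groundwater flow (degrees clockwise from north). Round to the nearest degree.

051°

Taking BH-01 as reference: BH-02−BH-01 = (-75, 0, +0.4); BH-03−BH-01 = (25, -355, +1.4).
Determinant of the coordinate differences = (-75)·(-355) − 25·0 = 26625.
∂h/∂x = [(+0.4)·(-355) − (+1.4)·0] / 26625 = -0.005333
∂h/∂y = [(-75)·(+1.4) − 25·(+0.4)] / 26625 = -0.004319
Flow direction (−∇h) has components (+0.005333 E, +0.004319 N).
Azimuth = atan2(E, N) = atan2(+0.005333, +0.004319) = 51.0° ≈ 051°.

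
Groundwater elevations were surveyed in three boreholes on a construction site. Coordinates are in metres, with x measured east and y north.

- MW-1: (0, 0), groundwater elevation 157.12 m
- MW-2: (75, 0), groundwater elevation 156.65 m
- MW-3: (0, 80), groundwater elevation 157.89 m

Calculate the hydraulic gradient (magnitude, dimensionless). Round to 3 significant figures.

0.0115

∂h/∂x = (156.65 − 157.12) / (75 − 0) = -0.006267
∂h/∂y = (157.89 − 157.12) / (80 − 0) = +0.009625
|∇h| = √(-0.006267² + 0.009625²) = 0.01149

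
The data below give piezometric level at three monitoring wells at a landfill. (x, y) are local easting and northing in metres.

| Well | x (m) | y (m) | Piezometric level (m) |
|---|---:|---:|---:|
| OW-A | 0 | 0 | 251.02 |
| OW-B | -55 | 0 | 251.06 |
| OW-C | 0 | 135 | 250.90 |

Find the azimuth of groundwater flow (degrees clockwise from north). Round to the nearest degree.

039°

∂h/∂x = (251.06 − 251.02) / (-55 − 0) = -0.0007273
∂h/∂y = (250.90 − 251.02) / (135 − 0) = -0.0008889
Flow direction (−∇h) has components (+0.0007273 E, +0.0008889 N).
Azimuth = atan2(E, N) = atan2(+0.0007273, +0.0008889) = 39.3° ≈ 039°.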